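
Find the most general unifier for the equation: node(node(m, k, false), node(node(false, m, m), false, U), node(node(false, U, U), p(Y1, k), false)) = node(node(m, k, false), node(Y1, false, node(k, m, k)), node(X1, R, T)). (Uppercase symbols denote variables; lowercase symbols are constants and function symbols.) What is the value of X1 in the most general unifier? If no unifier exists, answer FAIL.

node(false, node(k, m, k), node(k, m, k))

Decompose node/3: node(m, k, false) = node(m, k, false),  node(node(false, m, m), false, U) = node(Y1, false, node(k, m, k)),  node(node(false, U, U), p(Y1, k), false) = node(X1, R, T).
Delete trivial equation node(m, k, false) = node(m, k, false).
Decompose node/3: node(false, m, m) = Y1,  false = false,  U = node(k, m, k).
Bind Y1 := node(false, m, m); substituting into the one remaining equation that mentions Y1 gives: node(node(false, U, U), p(node(false, m, m), k), false) = node(X1, R, T).
Delete trivial equation false = false.
Bind U := node(k, m, k); substituting into the remaining equation gives: node(node(false, node(k, m, k), node(k, m, k)), p(node(false, m, m), k), false) = node(X1, R, T).
Decompose node/3: node(false, node(k, m, k), node(k, m, k)) = X1,  p(node(false, m, m), k) = R,  false = T.
Bind X1 := node(false, node(k, m, k), node(k, m, k)); no other remaining equation mentions X1.
Bind R := p(node(false, m, m), k); no other remaining equation mentions R.
Bind T := false.
MGU = { Y1 -> node(false, m, m), U -> node(k, m, k), X1 -> node(false, node(k, m, k), node(k, m, k)), R -> p(node(false, m, m), k), T -> false }, so X1 -> node(false, node(k, m, k), node(k, m, k)).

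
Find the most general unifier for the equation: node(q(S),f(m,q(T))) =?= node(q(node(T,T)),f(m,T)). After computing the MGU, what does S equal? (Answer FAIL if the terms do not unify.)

FAIL

Decompose node/2: q(S) =?= q(node(T,T)),  f(m,q(T)) =?= f(m,T).
Decompose q/1: S =?= node(T,T).
Bind S := node(T,T); no other remaining equation mentions S.
Decompose f/2: m =?= m,  q(T) =?= T.
Delete trivial equation m =?= m.
Occurs check fails: T occurs in q(T); the equation T =?= q(T) has no finite solution.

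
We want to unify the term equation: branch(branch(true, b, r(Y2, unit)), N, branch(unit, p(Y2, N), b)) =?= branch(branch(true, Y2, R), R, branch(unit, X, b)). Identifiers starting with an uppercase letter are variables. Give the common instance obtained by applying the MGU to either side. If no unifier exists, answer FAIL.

Decompose branch/3: branch(true, b, r(Y2, unit)) =?= branch(true, Y2, R),  N =?= R,  branch(unit, p(Y2, N), b) =?= branch(unit, X, b).
Decompose branch/3: true =?= true,  b =?= Y2,  r(Y2, unit) =?= R.
Delete trivial equation true =?= true.
Bind Y2 := b; substituting into the 2 remaining equations that mention Y2 gives: r(b, unit) =?= R,  branch(unit, p(b, N), b) =?= branch(unit, X, b).
Bind R := r(b, unit); substituting into the one remaining equation that mentions R gives: N =?= r(b, unit).
Bind N := r(b, unit); substituting into the remaining equation gives: branch(unit, p(b, r(b, unit)), b) =?= branch(unit, X, b).
Decompose branch/3: unit =?= unit,  p(b, r(b, unit)) =?= X,  b =?= b.
Delete trivial equation unit =?= unit.
Bind X := p(b, r(b, unit)); no other remaining equation mentions X.
Delete trivial equation b =?= b.
Applying the MGU to either side gives branch(branch(true, b, r(b, unit)), r(b, unit), branch(unit, p(b, r(b, unit)), b)).

branch(branch(true, b, r(b, unit)), r(b, unit), branch(unit, p(b, r(b, unit)), b))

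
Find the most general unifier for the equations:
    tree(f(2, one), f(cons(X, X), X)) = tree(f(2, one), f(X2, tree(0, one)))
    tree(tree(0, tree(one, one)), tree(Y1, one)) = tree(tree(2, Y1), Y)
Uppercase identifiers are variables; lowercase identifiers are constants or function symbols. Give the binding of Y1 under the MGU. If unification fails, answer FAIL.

FAIL

Decompose tree/2: f(2, one) = f(2, one),  f(cons(X, X), X) = f(X2, tree(0, one)).
Delete trivial equation f(2, one) = f(2, one).
Decompose f/2: cons(X, X) = X2,  X = tree(0, one).
Bind X2 := cons(X, X); no other remaining equation mentions X2.
Bind X := tree(0, one); no other remaining equation mentions X. Substituting into the earlier binding gives X2 := cons(tree(0, one), tree(0, one)).
Decompose tree/2: tree(0, tree(one, one)) = tree(2, Y1),  tree(Y1, one) = Y.
Decompose tree/2: 0 = 2,  tree(one, one) = Y1.
Clash: constants 0 and 2 differ; no unifier exists.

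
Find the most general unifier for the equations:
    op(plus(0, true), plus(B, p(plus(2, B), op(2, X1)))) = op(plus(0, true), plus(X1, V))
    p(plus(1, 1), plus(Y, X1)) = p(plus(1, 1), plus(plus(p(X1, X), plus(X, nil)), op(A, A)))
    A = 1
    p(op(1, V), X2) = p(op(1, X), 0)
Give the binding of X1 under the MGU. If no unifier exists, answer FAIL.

Decompose op/2: plus(0, true) = plus(0, true),  plus(B, p(plus(2, B), op(2, X1))) = plus(X1, V).
Delete trivial equation plus(0, true) = plus(0, true).
Decompose plus/2: B = X1,  p(plus(2, B), op(2, X1)) = V.
Bind B := X1; substituting into the one remaining equation that mentions B gives: p(plus(2, X1), op(2, X1)) = V.
Bind V := p(plus(2, X1), op(2, X1)); substituting into the one remaining equation that mentions V gives: p(op(1, p(plus(2, X1), op(2, X1))), X2) = p(op(1, X), 0).
Decompose p/2: plus(1, 1) = plus(1, 1),  plus(Y, X1) = plus(plus(p(X1, X), plus(X, nil)), op(A, A)).
Delete trivial equation plus(1, 1) = plus(1, 1).
Decompose plus/2: Y = plus(p(X1, X), plus(X, nil)),  X1 = op(A, A).
Bind Y := plus(p(X1, X), plus(X, nil)); no other remaining equation mentions Y.
Bind X1 := op(A, A); substituting into the one remaining equation that mentions X1 gives: p(op(1, p(plus(2, op(A, A)), op(2, op(A, A)))), X2) = p(op(1, X), 0). Substituting into the earlier bindings gives B := op(A, A), V := p(plus(2, op(A, A)), op(2, op(A, A))), Y := plus(p(op(A, A), X), plus(X, nil)).
Bind A := 1; substituting into the remaining equation gives: p(op(1, p(plus(2, op(1, 1)), op(2, op(1, 1)))), X2) = p(op(1, X), 0). Substituting into the earlier bindings gives B := op(1, 1), V := p(plus(2, op(1, 1)), op(2, op(1, 1))), Y := plus(p(op(1, 1), X), plus(X, nil)), X1 := op(1, 1).
Decompose p/2: op(1, p(plus(2, op(1, 1)), op(2, op(1, 1)))) = op(1, X),  X2 = 0.
Decompose op/2: 1 = 1,  p(plus(2, op(1, 1)), op(2, op(1, 1))) = X.
Delete trivial equation 1 = 1.
Bind X := p(plus(2, op(1, 1)), op(2, op(1, 1))); no other remaining equation mentions X. Substituting into the earlier binding gives Y := plus(p(op(1, 1), p(plus(2, op(1, 1)), op(2, op(1, 1)))), plus(p(plus(2, op(1, 1)), op(2, op(1, 1))), nil)).
Bind X2 := 0.
MGU = { B -> op(1, 1), V -> p(plus(2, op(1, 1)), op(2, op(1, 1))), Y -> plus(p(op(1, 1), p(plus(2, op(1, 1)), op(2, op(1, 1)))), plus(p(plus(2, op(1, 1)), op(2, op(1, 1))), nil)), X1 -> op(1, 1), A -> 1, X -> p(plus(2, op(1, 1)), op(2, op(1, 1))), X2 -> 0 }, so X1 -> op(1, 1).

op(1, 1)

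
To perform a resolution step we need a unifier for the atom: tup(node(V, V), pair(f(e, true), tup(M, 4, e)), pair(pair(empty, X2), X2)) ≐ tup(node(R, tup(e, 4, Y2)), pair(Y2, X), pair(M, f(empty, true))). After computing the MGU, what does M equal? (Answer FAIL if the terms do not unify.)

pair(empty, f(empty, true))

Decompose tup/3: node(V, V) ≐ node(R, tup(e, 4, Y2)),  pair(f(e, true), tup(M, 4, e)) ≐ pair(Y2, X),  pair(pair(empty, X2), X2) ≐ pair(M, f(empty, true)).
Decompose node/2: V ≐ R,  V ≐ tup(e, 4, Y2).
Bind V := R; substituting into the one remaining equation that mentions V gives: R ≐ tup(e, 4, Y2).
Bind R := tup(e, 4, Y2); no other remaining equation mentions R. Substituting into the earlier binding gives V := tup(e, 4, Y2).
Decompose pair/2: f(e, true) ≐ Y2,  tup(M, 4, e) ≐ X.
Bind Y2 := f(e, true); no other remaining equation mentions Y2. Substituting into the earlier bindings gives V := tup(e, 4, f(e, true)), R := tup(e, 4, f(e, true)).
Bind X := tup(M, 4, e); no other remaining equation mentions X.
Decompose pair/2: pair(empty, X2) ≐ M,  X2 ≐ f(empty, true).
Bind M := pair(empty, X2); no other remaining equation mentions M. Substituting into the earlier binding gives X := tup(pair(empty, X2), 4, e).
Bind X2 := f(empty, true). Substituting into the earlier bindings gives X := tup(pair(empty, f(empty, true)), 4, e), M := pair(empty, f(empty, true)).
MGU = { V := tup(e, 4, f(e, true)), R := tup(e, 4, f(e, true)), Y2 := f(e, true), X := tup(pair(empty, f(empty, true)), 4, e), M := pair(empty, f(empty, true)), X2 := f(empty, true) }, so M := pair(empty, f(empty, true)).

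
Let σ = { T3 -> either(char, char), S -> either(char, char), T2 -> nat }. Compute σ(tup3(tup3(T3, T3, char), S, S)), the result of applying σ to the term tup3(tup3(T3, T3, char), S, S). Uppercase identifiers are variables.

Replace each occurrence of T3 with either(char, char).
Replace each occurrence of S with either(char, char).
Result: tup3(tup3(either(char, char), either(char, char), char), either(char, char), either(char, char)).

tup3(tup3(either(char, char), either(char, char), char), either(char, char), either(char, char))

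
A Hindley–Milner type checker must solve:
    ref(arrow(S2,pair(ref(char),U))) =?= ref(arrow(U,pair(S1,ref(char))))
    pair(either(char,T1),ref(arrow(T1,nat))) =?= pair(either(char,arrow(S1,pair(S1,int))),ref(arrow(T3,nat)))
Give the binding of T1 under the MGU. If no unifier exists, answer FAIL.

Decompose ref/1: arrow(S2,pair(ref(char),U)) =?= arrow(U,pair(S1,ref(char))).
Decompose arrow/2: S2 =?= U,  pair(ref(char),U) =?= pair(S1,ref(char)).
Bind S2 := U; no other remaining equation mentions S2.
Decompose pair/2: ref(char) =?= S1,  U =?= ref(char).
Bind S1 := ref(char); substituting into the one remaining equation that mentions S1 gives: pair(either(char,T1),ref(arrow(T1,nat))) =?= pair(either(char,arrow(ref(char),pair(ref(char),int))),ref(arrow(T3,nat))).
Bind U := ref(char); no other remaining equation mentions U. Substituting into the earlier binding gives S2 := ref(char).
Decompose pair/2: either(char,T1) =?= either(char,arrow(ref(char),pair(ref(char),int))),  ref(arrow(T1,nat)) =?= ref(arrow(T3,nat)).
Decompose either/2: char =?= char,  T1 =?= arrow(ref(char),pair(ref(char),int)).
Delete trivial equation char =?= char.
Bind T1 := arrow(ref(char),pair(ref(char),int)); substituting into the remaining equation gives: ref(arrow(arrow(ref(char),pair(ref(char),int)),nat)) =?= ref(arrow(T3,nat)).
Decompose ref/1: arrow(arrow(ref(char),pair(ref(char),int)),nat) =?= arrow(T3,nat).
Decompose arrow/2: arrow(ref(char),pair(ref(char),int)) =?= T3,  nat =?= nat.
Bind T3 := arrow(ref(char),pair(ref(char),int)); no other remaining equation mentions T3.
Delete trivial equation nat =?= nat.
MGU = { S2 := ref(char), S1 := ref(char), U := ref(char), T1 := arrow(ref(char),pair(ref(char),int)), T3 := arrow(ref(char),pair(ref(char),int)) }, so T1 := arrow(ref(char),pair(ref(char),int)).

arrow(ref(char),pair(ref(char),int))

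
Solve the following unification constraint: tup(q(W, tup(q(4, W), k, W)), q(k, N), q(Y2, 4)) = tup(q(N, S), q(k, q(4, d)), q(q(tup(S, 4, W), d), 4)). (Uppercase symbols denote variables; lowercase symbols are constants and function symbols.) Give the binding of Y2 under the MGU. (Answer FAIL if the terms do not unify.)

Decompose tup/3: q(W, tup(q(4, W), k, W)) = q(N, S),  q(k, N) = q(k, q(4, d)),  q(Y2, 4) = q(q(tup(S, 4, W), d), 4).
Decompose q/2: W = N,  tup(q(4, W), k, W) = S.
Bind W := N; substituting into the 2 remaining equations that mention W gives: tup(q(4, N), k, N) = S,  q(Y2, 4) = q(q(tup(S, 4, N), d), 4).
Bind S := tup(q(4, N), k, N); substituting into the one remaining equation that mentions S gives: q(Y2, 4) = q(q(tup(tup(q(4, N), k, N), 4, N), d), 4).
Decompose q/2: k = k,  N = q(4, d).
Delete trivial equation k = k.
Bind N := q(4, d); substituting into the remaining equation gives: q(Y2, 4) = q(q(tup(tup(q(4, q(4, d)), k, q(4, d)), 4, q(4, d)), d), 4). Substituting into the earlier bindings gives W := q(4, d), S := tup(q(4, q(4, d)), k, q(4, d)).
Decompose q/2: Y2 = q(tup(tup(q(4, q(4, d)), k, q(4, d)), 4, q(4, d)), d),  4 = 4.
Bind Y2 := q(tup(tup(q(4, q(4, d)), k, q(4, d)), 4, q(4, d)), d); no other remaining equation mentions Y2.
Delete trivial equation 4 = 4.
MGU = { W ↦ q(4, d), S ↦ tup(q(4, q(4, d)), k, q(4, d)), N ↦ q(4, d), Y2 ↦ q(tup(tup(q(4, q(4, d)), k, q(4, d)), 4, q(4, d)), d) }, so Y2 ↦ q(tup(tup(q(4, q(4, d)), k, q(4, d)), 4, q(4, d)), d).

q(tup(tup(q(4, q(4, d)), k, q(4, d)), 4, q(4, d)), d)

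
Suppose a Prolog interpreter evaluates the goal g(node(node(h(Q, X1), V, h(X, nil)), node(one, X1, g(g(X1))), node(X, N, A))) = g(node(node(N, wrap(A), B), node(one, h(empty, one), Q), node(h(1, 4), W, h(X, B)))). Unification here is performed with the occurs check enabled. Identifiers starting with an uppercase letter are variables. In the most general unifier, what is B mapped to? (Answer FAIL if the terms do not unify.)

h(h(1, 4), nil)

Decompose g/1: node(node(h(Q, X1), V, h(X, nil)), node(one, X1, g(g(X1))), node(X, N, A)) = node(node(N, wrap(A), B), node(one, h(empty, one), Q), node(h(1, 4), W, h(X, B))).
Decompose node/3: node(h(Q, X1), V, h(X, nil)) = node(N, wrap(A), B),  node(one, X1, g(g(X1))) = node(one, h(empty, one), Q),  node(X, N, A) = node(h(1, 4), W, h(X, B)).
Decompose node/3: h(Q, X1) = N,  V = wrap(A),  h(X, nil) = B.
Bind N := h(Q, X1); substituting into the one remaining equation that mentions N gives: node(X, h(Q, X1), A) = node(h(1, 4), W, h(X, B)).
Bind V := wrap(A); no other remaining equation mentions V.
Bind B := h(X, nil); substituting into the one remaining equation that mentions B gives: node(X, h(Q, X1), A) = node(h(1, 4), W, h(X, h(X, nil))).
Decompose node/3: one = one,  X1 = h(empty, one),  g(g(X1)) = Q.
Delete trivial equation one = one.
Bind X1 := h(empty, one); substituting into the remaining equations gives: g(g(h(empty, one))) = Q,  node(X, h(Q, h(empty, one)), A) = node(h(1, 4), W, h(X, h(X, nil))). Substituting into the earlier binding gives N := h(Q, h(empty, one)).
Bind Q := g(g(h(empty, one))); substituting into the remaining equation gives: node(X, h(g(g(h(empty, one))), h(empty, one)), A) = node(h(1, 4), W, h(X, h(X, nil))). Substituting into the earlier binding gives N := h(g(g(h(empty, one))), h(empty, one)).
Decompose node/3: X = h(1, 4),  h(g(g(h(empty, one))), h(empty, one)) = W,  A = h(X, h(X, nil)).
Bind X := h(1, 4); substituting into the one remaining equation that mentions X gives: A = h(h(1, 4), h(h(1, 4), nil)). Substituting into the earlier binding gives B := h(h(1, 4), nil).
Bind W := h(g(g(h(empty, one))), h(empty, one)); no other remaining equation mentions W.
Bind A := h(h(1, 4), h(h(1, 4), nil)). Substituting into the earlier binding gives V := wrap(h(h(1, 4), h(h(1, 4), nil))).
MGU = { N = h(g(g(h(empty, one))), h(empty, one)), V = wrap(h(h(1, 4), h(h(1, 4), nil))), B = h(h(1, 4), nil), X1 = h(empty, one), Q = g(g(h(empty, one))), X = h(1, 4), W = h(g(g(h(empty, one))), h(empty, one)), A = h(h(1, 4), h(h(1, 4), nil)) }, so B = h(h(1, 4), nil).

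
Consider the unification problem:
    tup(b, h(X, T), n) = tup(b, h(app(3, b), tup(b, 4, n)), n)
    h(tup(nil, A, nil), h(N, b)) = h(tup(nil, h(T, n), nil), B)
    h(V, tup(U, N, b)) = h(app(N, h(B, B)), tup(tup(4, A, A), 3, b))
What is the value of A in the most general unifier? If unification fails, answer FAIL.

h(tup(b, 4, n), n)

Decompose tup/3: b = b,  h(X, T) = h(app(3, b), tup(b, 4, n)),  n = n.
Delete trivial equation b = b.
Decompose h/2: X = app(3, b),  T = tup(b, 4, n).
Bind X := app(3, b); no other remaining equation mentions X.
Bind T := tup(b, 4, n); substituting into the one remaining equation that mentions T gives: h(tup(nil, A, nil), h(N, b)) = h(tup(nil, h(tup(b, 4, n), n), nil), B).
Delete trivial equation n = n.
Decompose h/2: tup(nil, A, nil) = tup(nil, h(tup(b, 4, n), n), nil),  h(N, b) = B.
Decompose tup/3: nil = nil,  A = h(tup(b, 4, n), n),  nil = nil.
Delete trivial equation nil = nil.
Bind A := h(tup(b, 4, n), n); substituting into the one remaining equation that mentions A gives: h(V, tup(U, N, b)) = h(app(N, h(B, B)), tup(tup(4, h(tup(b, 4, n), n), h(tup(b, 4, n), n)), 3, b)).
Delete trivial equation nil = nil.
Bind B := h(N, b); substituting into the remaining equation gives: h(V, tup(U, N, b)) = h(app(N, h(h(N, b), h(N, b))), tup(tup(4, h(tup(b, 4, n), n), h(tup(b, 4, n), n)), 3, b)).
Decompose h/2: V = app(N, h(h(N, b), h(N, b))),  tup(U, N, b) = tup(tup(4, h(tup(b, 4, n), n), h(tup(b, 4, n), n)), 3, b).
Bind V := app(N, h(h(N, b), h(N, b))); no other remaining equation mentions V.
Decompose tup/3: U = tup(4, h(tup(b, 4, n), n), h(tup(b, 4, n), n)),  N = 3,  b = b.
Bind U := tup(4, h(tup(b, 4, n), n), h(tup(b, 4, n), n)); no other remaining equation mentions U.
Bind N := 3; no other remaining equation mentions N. Substituting into the earlier bindings gives B := h(3, b), V := app(3, h(h(3, b), h(3, b))).
Delete trivial equation b = b.
MGU = { X -> app(3, b), T -> tup(b, 4, n), A -> h(tup(b, 4, n), n), B -> h(3, b), V -> app(3, h(h(3, b), h(3, b))), U -> tup(4, h(tup(b, 4, n), n), h(tup(b, 4, n), n)), N -> 3 }, so A -> h(tup(b, 4, n), n).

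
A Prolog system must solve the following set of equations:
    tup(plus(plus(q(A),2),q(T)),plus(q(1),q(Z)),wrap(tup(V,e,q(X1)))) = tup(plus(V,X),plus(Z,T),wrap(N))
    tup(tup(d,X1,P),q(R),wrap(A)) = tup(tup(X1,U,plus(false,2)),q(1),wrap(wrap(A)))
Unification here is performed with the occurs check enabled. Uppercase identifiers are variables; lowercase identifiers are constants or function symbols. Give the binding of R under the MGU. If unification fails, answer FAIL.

Decompose tup/3: plus(plus(q(A),2),q(T)) = plus(V,X),  plus(q(1),q(Z)) = plus(Z,T),  wrap(tup(V,e,q(X1))) = wrap(N).
Decompose plus/2: plus(q(A),2) = V,  q(T) = X.
Bind V := plus(q(A),2); substituting into the one remaining equation that mentions V gives: wrap(tup(plus(q(A),2),e,q(X1))) = wrap(N).
Bind X := q(T); no other remaining equation mentions X.
Decompose plus/2: q(1) = Z,  q(Z) = T.
Bind Z := q(1); substituting into the one remaining equation that mentions Z gives: q(q(1)) = T.
Bind T := q(q(1)); no other remaining equation mentions T. Substituting into the earlier binding gives X := q(q(q(1))).
Decompose wrap/1: tup(plus(q(A),2),e,q(X1)) = N.
Bind N := tup(plus(q(A),2),e,q(X1)); no other remaining equation mentions N.
Decompose tup/3: tup(d,X1,P) = tup(X1,U,plus(false,2)),  q(R) = q(1),  wrap(A) = wrap(wrap(A)).
Decompose tup/3: d = X1,  X1 = U,  P = plus(false,2).
Bind X1 := d; substituting into the one remaining equation that mentions X1 gives: d = U. Substituting into the earlier binding gives N := tup(plus(q(A),2),e,q(d)).
Bind U := d; no other remaining equation mentions U.
Bind P := plus(false,2); no other remaining equation mentions P.
Decompose q/1: R = 1.
Bind R := 1; no other remaining equation mentions R.
Decompose wrap/1: A = wrap(A).
Occurs check fails: A occurs in wrap(A); the equation A = wrap(A) has no finite solution.

FAIL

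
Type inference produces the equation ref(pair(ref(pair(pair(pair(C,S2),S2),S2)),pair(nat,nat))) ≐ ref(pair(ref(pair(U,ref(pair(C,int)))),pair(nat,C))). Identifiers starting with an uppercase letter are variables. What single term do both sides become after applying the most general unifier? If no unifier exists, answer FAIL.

Decompose ref/1: pair(ref(pair(pair(pair(C,S2),S2),S2)),pair(nat,nat)) ≐ pair(ref(pair(U,ref(pair(C,int)))),pair(nat,C)).
Decompose pair/2: ref(pair(pair(pair(C,S2),S2),S2)) ≐ ref(pair(U,ref(pair(C,int)))),  pair(nat,nat) ≐ pair(nat,C).
Decompose ref/1: pair(pair(pair(C,S2),S2),S2) ≐ pair(U,ref(pair(C,int))).
Decompose pair/2: pair(pair(C,S2),S2) ≐ U,  S2 ≐ ref(pair(C,int)).
Bind U := pair(pair(C,S2),S2); no other remaining equation mentions U.
Bind S2 := ref(pair(C,int)); no other remaining equation mentions S2. Substituting into the earlier binding gives U := pair(pair(C,ref(pair(C,int))),ref(pair(C,int))).
Decompose pair/2: nat ≐ nat,  nat ≐ C.
Delete trivial equation nat ≐ nat.
Bind C := nat. Substituting into the earlier bindings gives U := pair(pair(nat,ref(pair(nat,int))),ref(pair(nat,int))), S2 := ref(pair(nat,int)).
Applying the MGU to either side gives ref(pair(ref(pair(pair(pair(nat,ref(pair(nat,int))),ref(pair(nat,int))),ref(pair(nat,int)))),pair(nat,nat))).

ref(pair(ref(pair(pair(pair(nat,ref(pair(nat,int))),ref(pair(nat,int))),ref(pair(nat,int)))),pair(nat,nat)))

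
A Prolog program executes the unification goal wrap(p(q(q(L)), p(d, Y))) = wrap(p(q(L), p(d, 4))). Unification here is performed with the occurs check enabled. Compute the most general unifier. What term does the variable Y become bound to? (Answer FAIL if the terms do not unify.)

Decompose wrap/1: p(q(q(L)), p(d, Y)) = p(q(L), p(d, 4)).
Decompose p/2: q(q(L)) = q(L),  p(d, Y) = p(d, 4).
Decompose q/1: q(L) = L.
Occurs check fails: L occurs in q(L); the equation L = q(L) has no finite solution.

FAIL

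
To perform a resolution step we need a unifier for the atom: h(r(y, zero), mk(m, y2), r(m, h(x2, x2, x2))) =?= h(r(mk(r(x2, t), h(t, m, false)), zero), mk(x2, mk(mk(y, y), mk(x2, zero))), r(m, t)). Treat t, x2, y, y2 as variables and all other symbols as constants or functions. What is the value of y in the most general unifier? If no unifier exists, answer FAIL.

mk(r(m, h(m, m, m)), h(h(m, m, m), m, false))

Decompose h/3: r(y, zero) =?= r(mk(r(x2, t), h(t, m, false)), zero),  mk(m, y2) =?= mk(x2, mk(mk(y, y), mk(x2, zero))),  r(m, h(x2, x2, x2)) =?= r(m, t).
Decompose r/2: y =?= mk(r(x2, t), h(t, m, false)),  zero =?= zero.
Bind y := mk(r(x2, t), h(t, m, false)); substituting into the one remaining equation that mentions y gives: mk(m, y2) =?= mk(x2, mk(mk(mk(r(x2, t), h(t, m, false)), mk(r(x2, t), h(t, m, false))), mk(x2, zero))).
Delete trivial equation zero =?= zero.
Decompose mk/2: m =?= x2,  y2 =?= mk(mk(mk(r(x2, t), h(t, m, false)), mk(r(x2, t), h(t, m, false))), mk(x2, zero)).
Bind x2 := m; substituting into the remaining equations gives: y2 =?= mk(mk(mk(r(m, t), h(t, m, false)), mk(r(m, t), h(t, m, false))), mk(m, zero)),  r(m, h(m, m, m)) =?= r(m, t). Substituting into the earlier binding gives y := mk(r(m, t), h(t, m, false)).
Bind y2 := mk(mk(mk(r(m, t), h(t, m, false)), mk(r(m, t), h(t, m, false))), mk(m, zero)); no other remaining equation mentions y2.
Decompose r/2: m =?= m,  h(m, m, m) =?= t.
Delete trivial equation m =?= m.
Bind t := h(m, m, m). Substituting into the earlier bindings gives y := mk(r(m, h(m, m, m)), h(h(m, m, m), m, false)), y2 := mk(mk(mk(r(m, h(m, m, m)), h(h(m, m, m), m, false)), mk(r(m, h(m, m, m)), h(h(m, m, m), m, false))), mk(m, zero)).
MGU = { y ↦ mk(r(m, h(m, m, m)), h(h(m, m, m), m, false)), x2 ↦ m, y2 ↦ mk(mk(mk(r(m, h(m, m, m)), h(h(m, m, m), m, false)), mk(r(m, h(m, m, m)), h(h(m, m, m), m, false))), mk(m, zero)), t ↦ h(m, m, m) }, so y ↦ mk(r(m, h(m, m, m)), h(h(m, m, m), m, false)).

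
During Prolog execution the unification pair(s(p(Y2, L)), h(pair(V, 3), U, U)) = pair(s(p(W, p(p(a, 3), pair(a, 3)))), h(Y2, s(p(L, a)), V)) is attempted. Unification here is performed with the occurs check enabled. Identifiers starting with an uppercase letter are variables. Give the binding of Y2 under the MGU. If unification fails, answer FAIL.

pair(s(p(p(p(a, 3), pair(a, 3)), a)), 3)

Decompose pair/2: s(p(Y2, L)) = s(p(W, p(p(a, 3), pair(a, 3)))),  h(pair(V, 3), U, U) = h(Y2, s(p(L, a)), V).
Decompose s/1: p(Y2, L) = p(W, p(p(a, 3), pair(a, 3))).
Decompose p/2: Y2 = W,  L = p(p(a, 3), pair(a, 3)).
Bind Y2 := W; substituting into the one remaining equation that mentions Y2 gives: h(pair(V, 3), U, U) = h(W, s(p(L, a)), V).
Bind L := p(p(a, 3), pair(a, 3)); substituting into the remaining equation gives: h(pair(V, 3), U, U) = h(W, s(p(p(p(a, 3), pair(a, 3)), a)), V).
Decompose h/3: pair(V, 3) = W,  U = s(p(p(p(a, 3), pair(a, 3)), a)),  U = V.
Bind W := pair(V, 3); no other remaining equation mentions W. Substituting into the earlier binding gives Y2 := pair(V, 3).
Bind U := s(p(p(p(a, 3), pair(a, 3)), a)); substituting into the remaining equation gives: s(p(p(p(a, 3), pair(a, 3)), a)) = V.
Bind V := s(p(p(p(a, 3), pair(a, 3)), a)). Substituting into the earlier bindings gives Y2 := pair(s(p(p(p(a, 3), pair(a, 3)), a)), 3), W := pair(s(p(p(p(a, 3), pair(a, 3)), a)), 3).
MGU = { Y2 -> pair(s(p(p(p(a, 3), pair(a, 3)), a)), 3), L -> p(p(a, 3), pair(a, 3)), W -> pair(s(p(p(p(a, 3), pair(a, 3)), a)), 3), U -> s(p(p(p(a, 3), pair(a, 3)), a)), V -> s(p(p(p(a, 3), pair(a, 3)), a)) }, so Y2 -> pair(s(p(p(p(a, 3), pair(a, 3)), a)), 3).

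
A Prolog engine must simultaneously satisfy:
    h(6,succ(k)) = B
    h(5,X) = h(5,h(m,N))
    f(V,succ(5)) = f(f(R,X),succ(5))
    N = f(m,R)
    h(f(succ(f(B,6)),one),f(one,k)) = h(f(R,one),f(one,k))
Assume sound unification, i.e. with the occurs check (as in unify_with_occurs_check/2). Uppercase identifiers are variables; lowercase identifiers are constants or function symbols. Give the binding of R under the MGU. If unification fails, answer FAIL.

succ(f(h(6,succ(k)),6))

Bind B := h(6,succ(k)); substituting into the one remaining equation that mentions B gives: h(f(succ(f(h(6,succ(k)),6)),one),f(one,k)) = h(f(R,one),f(one,k)).
Decompose h/2: 5 = 5,  X = h(m,N).
Delete trivial equation 5 = 5.
Bind X := h(m,N); substituting into the one remaining equation that mentions X gives: f(V,succ(5)) = f(f(R,h(m,N)),succ(5)).
Decompose f/2: V = f(R,h(m,N)),  succ(5) = succ(5).
Bind V := f(R,h(m,N)); no other remaining equation mentions V.
Delete trivial equation succ(5) = succ(5).
Bind N := f(m,R); no other remaining equation mentions N. Substituting into the earlier bindings gives X := h(m,f(m,R)), V := f(R,h(m,f(m,R))).
Decompose h/2: f(succ(f(h(6,succ(k)),6)),one) = f(R,one),  f(one,k) = f(one,k).
Decompose f/2: succ(f(h(6,succ(k)),6)) = R,  one = one.
Bind R := succ(f(h(6,succ(k)),6)); no other remaining equation mentions R. Substituting into the earlier bindings gives X := h(m,f(m,succ(f(h(6,succ(k)),6)))), V := f(succ(f(h(6,succ(k)),6)),h(m,f(m,succ(f(h(6,succ(k)),6))))), N := f(m,succ(f(h(6,succ(k)),6))).
Delete trivial equation one = one.
Delete trivial equation f(one,k) = f(one,k).
MGU = { B ↦ h(6,succ(k)), X ↦ h(m,f(m,succ(f(h(6,succ(k)),6)))), V ↦ f(succ(f(h(6,succ(k)),6)),h(m,f(m,succ(f(h(6,succ(k)),6))))), N ↦ f(m,succ(f(h(6,succ(k)),6))), R ↦ succ(f(h(6,succ(k)),6)) }, so R ↦ succ(f(h(6,succ(k)),6)).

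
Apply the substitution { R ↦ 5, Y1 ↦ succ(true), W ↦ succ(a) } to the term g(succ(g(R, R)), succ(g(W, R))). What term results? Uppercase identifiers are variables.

g(succ(g(5, 5)), succ(g(succ(a), 5)))

Replace each occurrence of R with 5.
Replace each occurrence of W with succ(a).
Result: g(succ(g(5, 5)), succ(g(succ(a), 5))).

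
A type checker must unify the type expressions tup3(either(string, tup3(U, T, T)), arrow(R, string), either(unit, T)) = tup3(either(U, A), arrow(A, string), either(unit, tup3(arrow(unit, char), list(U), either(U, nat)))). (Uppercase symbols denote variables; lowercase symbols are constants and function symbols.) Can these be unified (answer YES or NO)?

Decompose tup3/3: either(string, tup3(U, T, T)) = either(U, A),  arrow(R, string) = arrow(A, string),  either(unit, T) = either(unit, tup3(arrow(unit, char), list(U), either(U, nat))).
Decompose either/2: string = U,  tup3(U, T, T) = A.
Bind U := string; substituting into the 2 remaining equations that mention U gives: tup3(string, T, T) = A,  either(unit, T) = either(unit, tup3(arrow(unit, char), list(string), either(string, nat))).
Bind A := tup3(string, T, T); substituting into the one remaining equation that mentions A gives: arrow(R, string) = arrow(tup3(string, T, T), string).
Decompose arrow/2: R = tup3(string, T, T),  string = string.
Bind R := tup3(string, T, T); no other remaining equation mentions R.
Delete trivial equation string = string.
Decompose either/2: unit = unit,  T = tup3(arrow(unit, char), list(string), either(string, nat)).
Delete trivial equation unit = unit.
Bind T := tup3(arrow(unit, char), list(string), either(string, nat)). Substituting into the earlier bindings gives A := tup3(string, tup3(arrow(unit, char), list(string), either(string, nat)), tup3(arrow(unit, char), list(string), either(string, nat))), R := tup3(string, tup3(arrow(unit, char), list(string), either(string, nat)), tup3(arrow(unit, char), list(string), either(string, nat))).
No equations remain and no clash or occurs-check failure arose, so a unifier exists.

YES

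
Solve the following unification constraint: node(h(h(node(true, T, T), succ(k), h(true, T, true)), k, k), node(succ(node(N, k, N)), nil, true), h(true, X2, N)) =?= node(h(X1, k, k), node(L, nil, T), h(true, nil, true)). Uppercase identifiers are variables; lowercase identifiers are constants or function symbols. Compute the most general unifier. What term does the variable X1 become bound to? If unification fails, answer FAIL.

h(node(true, true, true), succ(k), h(true, true, true))

Decompose node/3: h(h(node(true, T, T), succ(k), h(true, T, true)), k, k) =?= h(X1, k, k),  node(succ(node(N, k, N)), nil, true) =?= node(L, nil, T),  h(true, X2, N) =?= h(true, nil, true).
Decompose h/3: h(node(true, T, T), succ(k), h(true, T, true)) =?= X1,  k =?= k,  k =?= k.
Bind X1 := h(node(true, T, T), succ(k), h(true, T, true)); no other remaining equation mentions X1.
Delete trivial equation k =?= k.
Delete trivial equation k =?= k.
Decompose node/3: succ(node(N, k, N)) =?= L,  nil =?= nil,  true =?= T.
Bind L := succ(node(N, k, N)); no other remaining equation mentions L.
Delete trivial equation nil =?= nil.
Bind T := true; no other remaining equation mentions T. Substituting into the earlier binding gives X1 := h(node(true, true, true), succ(k), h(true, true, true)).
Decompose h/3: true =?= true,  X2 =?= nil,  N =?= true.
Delete trivial equation true =?= true.
Bind X2 := nil; no other remaining equation mentions X2.
Bind N := true. Substituting into the earlier binding gives L := succ(node(true, k, true)).
MGU = { X1 ↦ h(node(true, true, true), succ(k), h(true, true, true)), L ↦ succ(node(true, k, true)), T ↦ true, X2 ↦ nil, N ↦ true }, so X1 ↦ h(node(true, true, true), succ(k), h(true, true, true)).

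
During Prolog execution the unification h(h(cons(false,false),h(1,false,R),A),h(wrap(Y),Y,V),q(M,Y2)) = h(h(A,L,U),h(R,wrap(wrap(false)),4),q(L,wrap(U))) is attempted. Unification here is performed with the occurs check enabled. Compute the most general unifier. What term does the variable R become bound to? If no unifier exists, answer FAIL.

wrap(wrap(wrap(false)))

Decompose h/3: h(cons(false,false),h(1,false,R),A) = h(A,L,U),  h(wrap(Y),Y,V) = h(R,wrap(wrap(false)),4),  q(M,Y2) = q(L,wrap(U)).
Decompose h/3: cons(false,false) = A,  h(1,false,R) = L,  A = U.
Bind A := cons(false,false); substituting into the one remaining equation that mentions A gives: cons(false,false) = U.
Bind L := h(1,false,R); substituting into the one remaining equation that mentions L gives: q(M,Y2) = q(h(1,false,R),wrap(U)).
Bind U := cons(false,false); substituting into the one remaining equation that mentions U gives: q(M,Y2) = q(h(1,false,R),wrap(cons(false,false))).
Decompose h/3: wrap(Y) = R,  Y = wrap(wrap(false)),  V = 4.
Bind R := wrap(Y); substituting into the one remaining equation that mentions R gives: q(M,Y2) = q(h(1,false,wrap(Y)),wrap(cons(false,false))). Substituting into the earlier binding gives L := h(1,false,wrap(Y)).
Bind Y := wrap(wrap(false)); substituting into the one remaining equation that mentions Y gives: q(M,Y2) = q(h(1,false,wrap(wrap(wrap(false)))),wrap(cons(false,false))). Substituting into the earlier bindings gives L := h(1,false,wrap(wrap(wrap(false)))), R := wrap(wrap(wrap(false))).
Bind V := 4; no other remaining equation mentions V.
Decompose q/2: M = h(1,false,wrap(wrap(wrap(false)))),  Y2 = wrap(cons(false,false)).
Bind M := h(1,false,wrap(wrap(wrap(false)))); no other remaining equation mentions M.
Bind Y2 := wrap(cons(false,false)).
MGU = { A = cons(false,false), L = h(1,false,wrap(wrap(wrap(false)))), U = cons(false,false), R = wrap(wrap(wrap(false))), Y = wrap(wrap(false)), V = 4, M = h(1,false,wrap(wrap(wrap(false)))), Y2 = wrap(cons(false,false)) }, so R = wrap(wrap(wrap(false))).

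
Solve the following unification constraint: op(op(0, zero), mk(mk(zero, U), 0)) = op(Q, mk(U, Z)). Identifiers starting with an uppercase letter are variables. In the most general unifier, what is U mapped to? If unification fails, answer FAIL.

Decompose op/2: op(0, zero) = Q,  mk(mk(zero, U), 0) = mk(U, Z).
Bind Q := op(0, zero); no other remaining equation mentions Q.
Decompose mk/2: mk(zero, U) = U,  0 = Z.
Occurs check fails: U occurs in mk(zero, U); the equation U = mk(zero, U) has no finite solution.

FAIL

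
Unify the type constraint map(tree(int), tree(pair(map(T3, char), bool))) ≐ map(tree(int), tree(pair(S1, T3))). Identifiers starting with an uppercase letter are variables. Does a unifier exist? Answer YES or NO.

Decompose map/2: tree(int) ≐ tree(int),  tree(pair(map(T3, char), bool)) ≐ tree(pair(S1, T3)).
Delete trivial equation tree(int) ≐ tree(int).
Decompose tree/1: pair(map(T3, char), bool) ≐ pair(S1, T3).
Decompose pair/2: map(T3, char) ≐ S1,  bool ≐ T3.
Bind S1 := map(T3, char); no other remaining equation mentions S1.
Bind T3 := bool. Substituting into the earlier binding gives S1 := map(bool, char).
No equations remain and no clash or occurs-check failure arose, so a unifier exists.

YES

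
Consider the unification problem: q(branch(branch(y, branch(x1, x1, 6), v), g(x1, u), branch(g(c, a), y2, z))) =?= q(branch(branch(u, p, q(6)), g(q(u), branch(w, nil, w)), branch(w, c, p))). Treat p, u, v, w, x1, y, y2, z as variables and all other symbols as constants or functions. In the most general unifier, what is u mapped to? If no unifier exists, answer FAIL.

Decompose q/1: branch(branch(y, branch(x1, x1, 6), v), g(x1, u), branch(g(c, a), y2, z)) =?= branch(branch(u, p, q(6)), g(q(u), branch(w, nil, w)), branch(w, c, p)).
Decompose branch/3: branch(y, branch(x1, x1, 6), v) =?= branch(u, p, q(6)),  g(x1, u) =?= g(q(u), branch(w, nil, w)),  branch(g(c, a), y2, z) =?= branch(w, c, p).
Decompose branch/3: y =?= u,  branch(x1, x1, 6) =?= p,  v =?= q(6).
Bind y := u; no other remaining equation mentions y.
Bind p := branch(x1, x1, 6); substituting into the one remaining equation that mentions p gives: branch(g(c, a), y2, z) =?= branch(w, c, branch(x1, x1, 6)).
Bind v := q(6); no other remaining equation mentions v.
Decompose g/2: x1 =?= q(u),  u =?= branch(w, nil, w).
Bind x1 := q(u); substituting into the one remaining equation that mentions x1 gives: branch(g(c, a), y2, z) =?= branch(w, c, branch(q(u), q(u), 6)). Substituting into the earlier binding gives p := branch(q(u), q(u), 6).
Bind u := branch(w, nil, w); substituting into the remaining equation gives: branch(g(c, a), y2, z) =?= branch(w, c, branch(q(branch(w, nil, w)), q(branch(w, nil, w)), 6)). Substituting into the earlier bindings gives y := branch(w, nil, w), p := branch(q(branch(w, nil, w)), q(branch(w, nil, w)), 6), x1 := q(branch(w, nil, w)).
Decompose branch/3: g(c, a) =?= w,  y2 =?= c,  z =?= branch(q(branch(w, nil, w)), q(branch(w, nil, w)), 6).
Bind w := g(c, a); substituting into the one remaining equation that mentions w gives: z =?= branch(q(branch(g(c, a), nil, g(c, a))), q(branch(g(c, a), nil, g(c, a))), 6). Substituting into the earlier bindings gives y := branch(g(c, a), nil, g(c, a)), p := branch(q(branch(g(c, a), nil, g(c, a))), q(branch(g(c, a), nil, g(c, a))), 6), x1 := q(branch(g(c, a), nil, g(c, a))), u := branch(g(c, a), nil, g(c, a)).
Bind y2 := c; no other remaining equation mentions y2.
Bind z := branch(q(branch(g(c, a), nil, g(c, a))), q(branch(g(c, a), nil, g(c, a))), 6).
MGU = { y -> branch(g(c, a), nil, g(c, a)), p -> branch(q(branch(g(c, a), nil, g(c, a))), q(branch(g(c, a), nil, g(c, a))), 6), v -> q(6), x1 -> q(branch(g(c, a), nil, g(c, a))), u -> branch(g(c, a), nil, g(c, a)), w -> g(c, a), y2 -> c, z -> branch(q(branch(g(c, a), nil, g(c, a))), q(branch(g(c, a), nil, g(c, a))), 6) }, so u -> branch(g(c, a), nil, g(c, a)).

branch(g(c, a), nil, g(c, a))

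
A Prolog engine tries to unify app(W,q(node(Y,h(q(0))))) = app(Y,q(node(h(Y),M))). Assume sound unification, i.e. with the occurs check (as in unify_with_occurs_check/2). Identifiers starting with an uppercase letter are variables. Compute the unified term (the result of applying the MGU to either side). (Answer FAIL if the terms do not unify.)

Decompose app/2: W = Y,  q(node(Y,h(q(0)))) = q(node(h(Y),M)).
Bind W := Y; no other remaining equation mentions W.
Decompose q/1: node(Y,h(q(0))) = node(h(Y),M).
Decompose node/2: Y = h(Y),  h(q(0)) = M.
Occurs check fails: Y occurs in h(Y); the equation Y = h(Y) has no finite solution.

FAIL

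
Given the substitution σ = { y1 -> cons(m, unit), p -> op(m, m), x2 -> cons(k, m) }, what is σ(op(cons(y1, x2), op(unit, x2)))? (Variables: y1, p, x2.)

op(cons(cons(m, unit), cons(k, m)), op(unit, cons(k, m)))

Replace each occurrence of y1 with cons(m, unit).
Replace each occurrence of x2 with cons(k, m).
Result: op(cons(cons(m, unit), cons(k, m)), op(unit, cons(k, m))).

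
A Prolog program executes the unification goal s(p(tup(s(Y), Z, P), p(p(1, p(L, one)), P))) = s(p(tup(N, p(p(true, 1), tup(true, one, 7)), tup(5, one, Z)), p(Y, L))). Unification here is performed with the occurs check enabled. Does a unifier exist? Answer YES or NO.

YES

Decompose s/1: p(tup(s(Y), Z, P), p(p(1, p(L, one)), P)) = p(tup(N, p(p(true, 1), tup(true, one, 7)), tup(5, one, Z)), p(Y, L)).
Decompose p/2: tup(s(Y), Z, P) = tup(N, p(p(true, 1), tup(true, one, 7)), tup(5, one, Z)),  p(p(1, p(L, one)), P) = p(Y, L).
Decompose tup/3: s(Y) = N,  Z = p(p(true, 1), tup(true, one, 7)),  P = tup(5, one, Z).
Bind N := s(Y); no other remaining equation mentions N.
Bind Z := p(p(true, 1), tup(true, one, 7)); substituting into the one remaining equation that mentions Z gives: P = tup(5, one, p(p(true, 1), tup(true, one, 7))).
Bind P := tup(5, one, p(p(true, 1), tup(true, one, 7))); substituting into the remaining equation gives: p(p(1, p(L, one)), tup(5, one, p(p(true, 1), tup(true, one, 7)))) = p(Y, L).
Decompose p/2: p(1, p(L, one)) = Y,  tup(5, one, p(p(true, 1), tup(true, one, 7))) = L.
Bind Y := p(1, p(L, one)); no other remaining equation mentions Y. Substituting into the earlier binding gives N := s(p(1, p(L, one))).
Bind L := tup(5, one, p(p(true, 1), tup(true, one, 7))). Substituting into the earlier bindings gives N := s(p(1, p(tup(5, one, p(p(true, 1), tup(true, one, 7))), one))), Y := p(1, p(tup(5, one, p(p(true, 1), tup(true, one, 7))), one)).
No equations remain and no clash or occurs-check failure arose, so a unifier exists.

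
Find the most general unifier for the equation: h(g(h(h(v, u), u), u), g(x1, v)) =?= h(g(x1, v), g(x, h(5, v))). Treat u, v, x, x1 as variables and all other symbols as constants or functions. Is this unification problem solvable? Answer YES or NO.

NO

Decompose h/2: g(h(h(v, u), u), u) =?= g(x1, v),  g(x1, v) =?= g(x, h(5, v)).
Decompose g/2: h(h(v, u), u) =?= x1,  u =?= v.
Bind x1 := h(h(v, u), u); substituting into the one remaining equation that mentions x1 gives: g(h(h(v, u), u), v) =?= g(x, h(5, v)).
Bind u := v; substituting into the remaining equation gives: g(h(h(v, v), v), v) =?= g(x, h(5, v)). Substituting into the earlier binding gives x1 := h(h(v, v), v).
Decompose g/2: h(h(v, v), v) =?= x,  v =?= h(5, v).
Bind x := h(h(v, v), v); no other remaining equation mentions x.
Occurs check fails: v occurs in h(5, v); the equation v =?= h(5, v) has no finite solution.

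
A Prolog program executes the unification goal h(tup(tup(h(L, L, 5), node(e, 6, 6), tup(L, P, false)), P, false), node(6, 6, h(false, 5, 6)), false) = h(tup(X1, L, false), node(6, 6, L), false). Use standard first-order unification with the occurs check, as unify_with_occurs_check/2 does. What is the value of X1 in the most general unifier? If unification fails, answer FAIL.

tup(h(h(false, 5, 6), h(false, 5, 6), 5), node(e, 6, 6), tup(h(false, 5, 6), h(false, 5, 6), false))

Decompose h/3: tup(tup(h(L, L, 5), node(e, 6, 6), tup(L, P, false)), P, false) = tup(X1, L, false),  node(6, 6, h(false, 5, 6)) = node(6, 6, L),  false = false.
Decompose tup/3: tup(h(L, L, 5), node(e, 6, 6), tup(L, P, false)) = X1,  P = L,  false = false.
Bind X1 := tup(h(L, L, 5), node(e, 6, 6), tup(L, P, false)); no other remaining equation mentions X1.
Bind P := L; no other remaining equation mentions P. Substituting into the earlier binding gives X1 := tup(h(L, L, 5), node(e, 6, 6), tup(L, L, false)).
Delete trivial equation false = false.
Decompose node/3: 6 = 6,  6 = 6,  h(false, 5, 6) = L.
Delete trivial equation 6 = 6.
Delete trivial equation 6 = 6.
Bind L := h(false, 5, 6); no other remaining equation mentions L. Substituting into the earlier bindings gives X1 := tup(h(h(false, 5, 6), h(false, 5, 6), 5), node(e, 6, 6), tup(h(false, 5, 6), h(false, 5, 6), false)), P := h(false, 5, 6).
Delete trivial equation false = false.
MGU = { X1 ↦ tup(h(h(false, 5, 6), h(false, 5, 6), 5), node(e, 6, 6), tup(h(false, 5, 6), h(false, 5, 6), false)), P ↦ h(false, 5, 6), L ↦ h(false, 5, 6) }, so X1 ↦ tup(h(h(false, 5, 6), h(false, 5, 6), 5), node(e, 6, 6), tup(h(false, 5, 6), h(false, 5, 6), false)).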